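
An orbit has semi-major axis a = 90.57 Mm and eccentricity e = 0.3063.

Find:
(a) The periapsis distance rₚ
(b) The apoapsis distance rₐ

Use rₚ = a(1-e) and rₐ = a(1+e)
a = 90.57 Mm = 9.057 × 10^7 m
e = 0.3063:  1 − e = 0.6937,  1 + e = 1.3063
(a) rₚ = a(1 − e) = 9.057 × 10^7 m × 0.6937 = 6.28284 × 10^7 m ≈ 62.83 Mm
(b) rₐ = a(1 + e) = 9.057 × 10^7 m × 1.3063 = 1.18312 × 10^8 m ≈ 118.3 Mm

Final answer:
(a) rₚ = 62.83 Mm
(b) rₐ = 118.3 Mm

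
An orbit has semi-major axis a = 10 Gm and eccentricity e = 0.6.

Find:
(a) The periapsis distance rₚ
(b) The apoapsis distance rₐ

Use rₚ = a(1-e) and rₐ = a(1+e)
a = 10 Gm = 1 × 10^10 m
e = 0.6:  1 − e = 0.4,  1 + e = 1.6
(a) rₚ = a(1 − e) = 1 × 10^10 m × 0.4 = 4 × 10^9 m ≈ 4 Gm
(b) rₐ = a(1 + e) = 1 × 10^10 m × 1.6 = 1.6 × 10^10 m ≈ 16 Gm

Final answer:
(a) rₚ = 4 Gm
(b) rₐ = 16 Gm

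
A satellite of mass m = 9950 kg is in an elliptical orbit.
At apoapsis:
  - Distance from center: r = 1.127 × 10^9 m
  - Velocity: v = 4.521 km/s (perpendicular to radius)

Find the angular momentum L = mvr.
r = 1.127 × 10^9 m
v = 4.521 km/s = 4521 m/s
vr = 4521 × 1.127 × 10^9 = 5.09517 × 10^12 m²/s
L = m × vr = 9950 × 5.09517 × 10^12 = 5.06969 × 10^16 kg·m²/s ≈ 5.07 × 10^16 kg·m²/s

Final answer: L = 5.07 × 10^16 kg·m²/s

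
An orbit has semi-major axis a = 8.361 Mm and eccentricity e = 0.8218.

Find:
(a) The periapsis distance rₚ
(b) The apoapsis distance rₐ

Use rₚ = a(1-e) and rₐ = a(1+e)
a = 8.361 Mm = 8.361 × 10^6 m
e = 0.8218:  1 − e = 0.1782,  1 + e = 1.8218
(a) rₚ = a(1 − e) = 8.361 × 10^6 m × 0.1782 = 1.48993 × 10^6 m ≈ 1.49 Mm
(b) rₐ = a(1 + e) = 8.361 × 10^6 m × 1.8218 = 1.52321 × 10^7 m ≈ 15.23 Mm

Final answer:
(a) rₚ = 1.49 Mm
(b) rₐ = 15.23 Mm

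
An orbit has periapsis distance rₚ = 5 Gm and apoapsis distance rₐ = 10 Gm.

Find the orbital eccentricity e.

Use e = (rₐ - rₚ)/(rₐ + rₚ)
rₚ = 5 Gm = 5 × 10^9 m
rₐ = 10 Gm = 1 × 10^10 m
rₐ − rₚ = 5 × 10^9 m
rₐ + rₚ = 1.5 × 10^10 m
e = (rₐ − rₚ)/(rₐ + rₚ) = 0.333333

Final answer: e = 0.3333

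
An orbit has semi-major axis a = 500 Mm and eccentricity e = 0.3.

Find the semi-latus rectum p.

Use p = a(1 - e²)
a = 500 Mm = 5 × 10^8 m
e = 0.3,  e² = 0.09,  1 − e² = 0.91
p = a(1 − e²) = 5 × 10^8 m × 0.91 = 4.55 × 10^8 m ≈ 455 Mm

Final answer: p = 455 Mm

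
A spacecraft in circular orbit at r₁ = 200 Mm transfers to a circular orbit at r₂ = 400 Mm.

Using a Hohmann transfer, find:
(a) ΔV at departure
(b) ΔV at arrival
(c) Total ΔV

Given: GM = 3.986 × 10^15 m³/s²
r₁ = 200 Mm = 2 × 10^8 m
r₂ = 400 Mm = 4 × 10^8 m
GM = 3.986 × 10^15 m³/s²
Transfer ellipse: a_t = (r₁ + r₂)/2 = 3 × 10^8 m
Circular speed at r₁: v₁ = √(GM/r₁) = 4464.3 m/s
Transfer speed at r₁ (periapsis): v₁ₜ = √(GM(2/r₁ − 1/a_t)) = 5154.93 m/s
(a) ΔV₁ = v₁ₜ − v₁ = 690.63 m/s ≈ 690.6 m/s
Circular speed at r₂: v₂ = √(GM/r₂) = 3156.74 m/s
Transfer speed at r₂ (apoapsis): v₂ₜ = √(GM(2/r₂ − 1/a_t)) = 2577.47 m/s
(b) ΔV₂ = v₂ − v₂ₜ = 579.272 m/s ≈ 579.3 m/s
(c) ΔV_total = ΔV₁ + ΔV₂ = 1269.9 m/s ≈ 1.27 km/s

Final answer:
(a) ΔV₁ = 690.6 m/s
(b) ΔV₂ = 579.3 m/s
(c) ΔV_total = 1.27 km/s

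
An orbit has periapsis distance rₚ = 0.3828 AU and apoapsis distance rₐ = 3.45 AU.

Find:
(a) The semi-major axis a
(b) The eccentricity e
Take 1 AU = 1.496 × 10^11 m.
rₚ = 0.3828 AU = 5.72669 × 10^10 m
rₐ = 3.45 AU = 5.1612 × 10^11 m
(a) a = (rₚ + rₐ)/2 = 2.86693 × 10^11 m ≈ 1.916 AU
(b) e = (rₐ − rₚ)/(rₐ + rₚ) = (4.58853 × 10^11) / (5.73387 × 10^11) = 0.80025

Final answer:
(a) a = 1.916 AU
(b) e = 0.8003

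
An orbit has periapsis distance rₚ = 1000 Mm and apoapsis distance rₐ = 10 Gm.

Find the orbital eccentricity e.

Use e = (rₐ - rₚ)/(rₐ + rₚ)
rₚ = 1000 Mm = 1 × 10^9 m
rₐ = 10 Gm = 1 × 10^10 m
rₐ − rₚ = 9 × 10^9 m
rₐ + rₚ = 1.1 × 10^10 m
e = (rₐ − rₚ)/(rₐ + rₚ) = 0.818182

Final answer: e = 0.8182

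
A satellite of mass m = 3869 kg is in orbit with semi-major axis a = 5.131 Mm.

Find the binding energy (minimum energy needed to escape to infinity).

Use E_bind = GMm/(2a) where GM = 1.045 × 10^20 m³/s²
a = 5.131 Mm = 5.131 × 10^6 m
GM = 1.045 × 10^20 m³/s²
m = 3869 kg
GMm = 1.045 × 10^20 × 3869 = 4.04311 × 10^23 m³·kg/s²
2a = 1.0262 × 10^7 m
E_bind = GMm/(2a) = 3.93988 × 10^16 J ≈ 39.4 PJ

Final answer: 39.4 PJ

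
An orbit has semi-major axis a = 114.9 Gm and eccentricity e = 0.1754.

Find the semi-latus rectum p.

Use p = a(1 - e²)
a = 114.9 Gm = 1.149 × 10^11 m
e = 0.1754,  e² = 0.0307652,  1 − e² = 0.969235
p = a(1 − e²) = 1.149 × 10^11 m × 0.969235 = 1.11365 × 10^11 m ≈ 111.4 Gm

Final answer: p = 111.4 Gm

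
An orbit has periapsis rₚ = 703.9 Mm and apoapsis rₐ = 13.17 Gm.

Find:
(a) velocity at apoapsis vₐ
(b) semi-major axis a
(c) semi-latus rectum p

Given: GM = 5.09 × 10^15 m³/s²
rₚ = 703.9 Mm = 7.039 × 10^8 m
rₐ = 13.17 Gm = 1.317 × 10^10 m
GM = 5.09 × 10^15 m³/s²
a = (rₚ + rₐ)/2 = 6.93695 × 10^9 m
e = (rₐ − rₚ)/(rₐ + rₚ) = (1.24661 × 10^10) / (1.38739 × 10^10) = 0.898529
(a) vₐ² = GM (2/rₐ − 1/a) = 5.09 × 10^15 × (1.5186 × 10^-10 − 1.44156 × 10^-10) = 39217 m²/s²;  vₐ = 198.033 m/s ≈ 198 m/s
(b) a = 6.93695 × 10^9 m ≈ 6.937 Gm
(c) 1 − e² = 0.192646;  p = a(1 − e²) = 6.93695 × 10^9 × 0.192646 = 1.33637 × 10^9 m ≈ 1.336 Gm

Final answer:
(a) velocity at apoapsis vₐ = 198 m/s
(b) semi-major axis a = 6.937 Gm
(c) semi-latus rectum p = 1.336 Gm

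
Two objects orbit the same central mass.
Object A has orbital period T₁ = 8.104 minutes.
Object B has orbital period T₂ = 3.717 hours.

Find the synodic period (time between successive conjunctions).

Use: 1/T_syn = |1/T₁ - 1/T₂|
T₁ = 8.104 minutes = 486.24 s
T₂ = 3.717 hours = 13381.2 s
1/T₁ = 0.0020566 s⁻¹
1/T₂ = 7.47317 × 10^-5 s⁻¹
|1/T₁ − 1/T₂| = 0.00198187 s⁻¹
T_syn = 1 / |1/T₁ − 1/T₂| = 504.575 s ≈ 8.41 minutes

Final answer: T_syn = 8.41 minutes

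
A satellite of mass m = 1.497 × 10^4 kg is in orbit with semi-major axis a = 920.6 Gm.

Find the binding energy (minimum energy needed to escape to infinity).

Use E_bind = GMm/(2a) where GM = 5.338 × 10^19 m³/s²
a = 920.6 Gm = 9.206 × 10^11 m
GM = 5.338 × 10^19 m³/s²
m = 1.497 × 10^4 kg
GMm = 5.338 × 10^19 × 14970 = 7.99099 × 10^23 m³·kg/s²
2a = 1.8412 × 10^12 m
E_bind = GMm/(2a) = 4.3401 × 10^11 J ≈ 434 GJ

Final answer: 434 GJ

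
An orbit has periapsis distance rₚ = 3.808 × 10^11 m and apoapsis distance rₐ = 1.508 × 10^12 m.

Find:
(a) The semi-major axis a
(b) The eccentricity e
rₚ = 3.808 × 10^11 m
rₐ = 1.508 × 10^12 m
(a) a = (rₚ + rₐ)/2 = 9.444 × 10^11 m ≈ 9.444 × 10^11 m
(b) e = (rₐ − rₚ)/(rₐ + rₚ) = (1.1272 × 10^12) / (1.8888 × 10^12) = 0.596781

Final answer:
(a) a = 9.444 × 10^11 m
(b) e = 0.5968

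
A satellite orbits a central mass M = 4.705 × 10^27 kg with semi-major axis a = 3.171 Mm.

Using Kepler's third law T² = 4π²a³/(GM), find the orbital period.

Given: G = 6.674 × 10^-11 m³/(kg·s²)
M = 4.705 × 10^27 kg
GM = G × M = 6.674 × 10^-11 × 4.705 × 10^27 = 3.14012 × 10^17 m³/s²
a = 3.171 Mm = 3.171 × 10^6 m
a³ = 3.18852 × 10^19 m³
T = 2π √(a³/GM) = 2π √((3.18852 × 10^19) / (3.14012 × 10^17)) = 2π × 10.0768 s
T = 63.3142 s ≈ 1.055 minutes

Final answer: 1.055 minutes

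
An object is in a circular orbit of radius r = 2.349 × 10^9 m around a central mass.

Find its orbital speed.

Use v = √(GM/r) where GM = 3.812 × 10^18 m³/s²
r = 2.349 × 10^9 m
GM = 3.812 × 10^18 m³/s²
GM/r = (3.812 × 10^18) / (2.349 × 10^9) = 1.62282 × 10^9 m²/s²
v = √(GM/r) = 40284.2 m/s ≈ 40.28 km/s

Final answer: 40.28 km/s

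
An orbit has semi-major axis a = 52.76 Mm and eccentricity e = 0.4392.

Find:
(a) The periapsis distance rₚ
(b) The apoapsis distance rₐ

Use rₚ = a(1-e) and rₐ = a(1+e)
a = 52.76 Mm = 5.276 × 10^7 m
e = 0.4392:  1 − e = 0.5608,  1 + e = 1.4392
(a) rₚ = a(1 − e) = 5.276 × 10^7 m × 0.5608 = 2.95878 × 10^7 m ≈ 29.59 Mm
(b) rₐ = a(1 + e) = 5.276 × 10^7 m × 1.4392 = 7.59322 × 10^7 m ≈ 75.93 Mm

Final answer:
(a) rₚ = 29.59 Mm
(b) rₐ = 75.93 Mm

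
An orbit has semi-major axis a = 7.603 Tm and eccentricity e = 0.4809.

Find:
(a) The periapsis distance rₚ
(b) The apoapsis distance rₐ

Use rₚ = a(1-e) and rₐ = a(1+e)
a = 7.603 Tm = 7.603 × 10^12 m
e = 0.4809:  1 − e = 0.5191,  1 + e = 1.4809
(a) rₚ = a(1 − e) = 7.603 × 10^12 m × 0.5191 = 3.94672 × 10^12 m ≈ 3.947 Tm
(b) rₐ = a(1 + e) = 7.603 × 10^12 m × 1.4809 = 1.12593 × 10^13 m ≈ 11.26 Tm

Final answer:
(a) rₚ = 3.947 Tm
(b) rₐ = 11.26 Tm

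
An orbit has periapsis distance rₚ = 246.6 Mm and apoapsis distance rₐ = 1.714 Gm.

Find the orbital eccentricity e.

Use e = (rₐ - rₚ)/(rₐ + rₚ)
rₚ = 246.6 Mm = 2.466 × 10^8 m
rₐ = 1.714 Gm = 1.714 × 10^9 m
rₐ − rₚ = 1.4674 × 10^9 m
rₐ + rₚ = 1.9606 × 10^9 m
e = (rₐ − rₚ)/(rₐ + rₚ) = 0.748444

Final answer: e = 0.7484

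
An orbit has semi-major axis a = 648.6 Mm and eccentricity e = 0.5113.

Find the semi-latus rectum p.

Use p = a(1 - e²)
a = 648.6 Mm = 6.486 × 10^8 m
e = 0.5113,  e² = 0.261428,  1 − e² = 0.738572
p = a(1 − e²) = 6.486 × 10^8 m × 0.738572 = 4.79038 × 10^8 m ≈ 479 Mm

Final answer: p = 479 Mm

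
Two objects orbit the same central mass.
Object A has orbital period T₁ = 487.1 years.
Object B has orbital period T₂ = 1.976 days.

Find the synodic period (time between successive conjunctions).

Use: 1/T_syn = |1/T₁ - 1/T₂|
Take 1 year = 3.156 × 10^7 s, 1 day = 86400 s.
T₁ = 487.1 years = 1.53729 × 10^10 s
T₂ = 1.976 days = 170726 s
1/T₁ = 6.50496 × 10^-11 s⁻¹
1/T₂ = 5.85732 × 10^-6 s⁻¹
|1/T₁ − 1/T₂| = 5.85726 × 10^-6 s⁻¹
T_syn = 1 / |1/T₁ − 1/T₂| = 170728 s ≈ 1.976 days

Final answer: T_syn = 1.976 days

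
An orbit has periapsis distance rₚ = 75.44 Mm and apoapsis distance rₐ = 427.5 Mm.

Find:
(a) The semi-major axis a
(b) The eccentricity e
rₚ = 75.44 Mm = 7.544 × 10^7 m
rₐ = 427.5 Mm = 4.275 × 10^8 m
(a) a = (rₚ + rₐ)/2 = 2.5147 × 10^8 m ≈ 251.5 Mm
(b) e = (rₐ − rₚ)/(rₐ + rₚ) = (3.5206 × 10^8) / (5.0294 × 10^8) = 0.700004

Final answer:
(a) a = 251.5 Mm
(b) e = 0.7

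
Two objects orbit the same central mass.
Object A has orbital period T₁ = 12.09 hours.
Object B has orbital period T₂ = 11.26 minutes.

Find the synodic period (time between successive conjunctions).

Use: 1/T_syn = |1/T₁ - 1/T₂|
T₁ = 12.09 hours = 43524 s
T₂ = 11.26 minutes = 675.6 s
1/T₁ = 2.29758 × 10^-5 s⁻¹
1/T₂ = 0.00148017 s⁻¹
|1/T₁ − 1/T₂| = 0.00145719 s⁻¹
T_syn = 1 / |1/T₁ − 1/T₂| = 686.252 s ≈ 11.44 minutes

Final answer: T_syn = 11.44 minutes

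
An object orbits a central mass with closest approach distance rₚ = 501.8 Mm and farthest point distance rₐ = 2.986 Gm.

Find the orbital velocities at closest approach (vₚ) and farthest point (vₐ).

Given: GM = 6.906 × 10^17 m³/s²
rₚ = 501.8 Mm = 5.018 × 10^8 m
rₐ = 2.986 Gm = 2.986 × 10^9 m
GM = 6.906 × 10^17 m³/s²
a = (rₚ + rₐ)/2 = 1.7439 × 10^9 m
Vis-viva: v² = GM (2/r − 1/a)
vₚ² = 6.906 × 10^17 × (3.98565 × 10^-9 − 5.73427 × 10^-10) = 2.35648 × 10^9 m²/s²
vₚ = 48543.6 m/s ≈ 48.54 km/s
vₐ² = 6.906 × 10^17 × (6.69792 × 10^-10 − 5.73427 × 10^-10) = 6.65497 × 10^7 m²/s²
vₐ = 8157.8 m/s ≈ 8.158 km/s

Final answer: vₚ = 48.54 km/s, vₐ = 8.158 km/s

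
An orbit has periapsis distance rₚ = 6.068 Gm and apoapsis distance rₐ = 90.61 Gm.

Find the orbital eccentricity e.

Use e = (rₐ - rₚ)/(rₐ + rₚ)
rₚ = 6.068 Gm = 6.068 × 10^9 m
rₐ = 90.61 Gm = 9.061 × 10^10 m
rₐ − rₚ = 8.4542 × 10^10 m
rₐ + rₚ = 9.6678 × 10^10 m
e = (rₐ − rₚ)/(rₐ + rₚ) = 0.87447

Final answer: e = 0.8745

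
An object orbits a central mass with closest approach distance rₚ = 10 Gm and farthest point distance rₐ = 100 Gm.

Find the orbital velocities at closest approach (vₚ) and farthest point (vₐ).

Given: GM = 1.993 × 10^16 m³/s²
rₚ = 10 Gm = 1 × 10^10 m
rₐ = 100 Gm = 1 × 10^11 m
GM = 1.993 × 10^16 m³/s²
a = (rₚ + rₐ)/2 = 5.5 × 10^10 m
Vis-viva: v² = GM (2/r − 1/a)
vₚ² = 1.993 × 10^16 × (2 × 10^-10 − 1.81818 × 10^-11) = 3.62364 × 10^6 m²/s²
vₚ = 1903.59 m/s ≈ 1.904 km/s
vₐ² = 1.993 × 10^16 × (2 × 10^-11 − 1.81818 × 10^-11) = 36236.4 m²/s²
vₐ = 190.359 m/s ≈ 190.4 m/s

Final answer: vₚ = 1.904 km/s, vₐ = 190.4 m/s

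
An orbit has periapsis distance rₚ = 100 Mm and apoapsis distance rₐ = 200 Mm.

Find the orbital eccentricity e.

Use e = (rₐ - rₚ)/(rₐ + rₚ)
rₚ = 100 Mm = 1 × 10^8 m
rₐ = 200 Mm = 2 × 10^8 m
rₐ − rₚ = 1 × 10^8 m
rₐ + rₚ = 3 × 10^8 m
e = (rₐ − rₚ)/(rₐ + rₚ) = 0.333333

Final answer: e = 0.3333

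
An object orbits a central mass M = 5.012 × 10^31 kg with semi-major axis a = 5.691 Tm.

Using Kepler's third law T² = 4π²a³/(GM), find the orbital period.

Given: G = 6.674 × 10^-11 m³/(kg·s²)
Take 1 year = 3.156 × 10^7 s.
M = 5.012 × 10^31 kg
GM = G × M = 6.674 × 10^-11 × 5.012 × 10^31 = 3.34501 × 10^21 m³/s²
a = 5.691 Tm = 5.691 × 10^12 m
a³ = 1.84317 × 10^38 m³
T = 2π √(a³/GM) = 2π √((1.84317 × 10^38) / (3.34501 × 10^21)) = 2π × 2.34738 × 10^8 s
T = 1.47491 × 10^9 s ≈ 46.73 years

Final answer: 46.73 years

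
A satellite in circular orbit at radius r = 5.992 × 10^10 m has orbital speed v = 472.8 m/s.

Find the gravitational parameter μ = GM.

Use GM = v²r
r = 5.992 × 10^10 m
v = 472.8 m/s
v² = 223540 m²/s²
GM = v²r = 223540 × 5.992 × 10^10 = 1.33945 × 10^16 m³/s²
GM ≈ 1.339 × 10^16 m³/s²

Final answer: GM = 1.339 × 10^16 m³/s²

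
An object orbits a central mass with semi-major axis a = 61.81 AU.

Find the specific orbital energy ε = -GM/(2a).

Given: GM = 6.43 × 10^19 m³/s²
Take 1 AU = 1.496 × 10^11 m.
a = 61.81 AU = 9.24678 × 10^12 m
GM = 6.43 × 10^19 m³/s²
2a = 1.84936 × 10^13 m
ε = −GM/(2a) = -3.47689 × 10^6 J/kg ≈ -3.477 MJ/kg

Final answer: -3.477 MJ/kg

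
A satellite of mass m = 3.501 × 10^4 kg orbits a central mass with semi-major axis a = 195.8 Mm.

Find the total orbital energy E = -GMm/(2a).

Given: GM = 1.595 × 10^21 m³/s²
a = 195.8 Mm = 1.958 × 10^8 m
GM = 1.595 × 10^21 m³/s²
2a = 3.916 × 10^8 m
GMm = 1.595 × 10^21 × 35010 = 5.5841 × 10^25 m³·kg/s²
E = −GMm/(2a) = -1.42597 × 10^17 J ≈ -142.6 PJ

Final answer: -142.6 PJ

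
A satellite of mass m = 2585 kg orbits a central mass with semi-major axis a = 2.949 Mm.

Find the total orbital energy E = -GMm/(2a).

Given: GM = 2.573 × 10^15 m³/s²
a = 2.949 Mm = 2.949 × 10^6 m
GM = 2.573 × 10^15 m³/s²
2a = 5.898 × 10^6 m
GMm = 2.573 × 10^15 × 2585 = 6.6512 × 10^18 m³·kg/s²
E = −GMm/(2a) = -1.12771 × 10^12 J ≈ -1.128 TJ

Final answer: -1.128 TJ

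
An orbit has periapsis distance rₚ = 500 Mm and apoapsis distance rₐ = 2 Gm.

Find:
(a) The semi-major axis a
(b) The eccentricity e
rₚ = 500 Mm = 5 × 10^8 m
rₐ = 2 Gm = 2 × 10^9 m
(a) a = (rₚ + rₐ)/2 = 1.25 × 10^9 m ≈ 1.25 Gm
(b) e = (rₐ − rₚ)/(rₐ + rₚ) = (1.5 × 10^9) / (2.5 × 10^9) = 0.6

Final answer:
(a) a = 1.25 Gm
(b) e = 0.6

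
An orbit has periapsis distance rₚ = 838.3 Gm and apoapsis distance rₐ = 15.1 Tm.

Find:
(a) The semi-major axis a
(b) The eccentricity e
rₚ = 838.3 Gm = 8.383 × 10^11 m
rₐ = 15.1 Tm = 1.51 × 10^13 m
(a) a = (rₚ + rₐ)/2 = 7.96915 × 10^12 m ≈ 7.969 Tm
(b) e = (rₐ − rₚ)/(rₐ + rₚ) = (1.42617 × 10^13) / (1.59383 × 10^13) = 0.894807

Final answer:
(a) a = 7.969 Tm
(b) e = 0.8948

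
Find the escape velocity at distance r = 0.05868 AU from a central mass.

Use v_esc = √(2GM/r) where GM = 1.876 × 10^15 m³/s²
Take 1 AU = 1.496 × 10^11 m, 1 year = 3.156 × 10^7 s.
r = 0.05868 AU = 8.77853 × 10^9 m
GM = 1.876 × 10^15 m³/s²
2GM/r = 2 × (1.876 × 10^15) / (8.77853 × 10^9) = 427407 m²/s²
v_esc = √(2GM/r) = 653.763 m/s ≈ 0.1379 AU/year

Final answer: 0.1379 AU/year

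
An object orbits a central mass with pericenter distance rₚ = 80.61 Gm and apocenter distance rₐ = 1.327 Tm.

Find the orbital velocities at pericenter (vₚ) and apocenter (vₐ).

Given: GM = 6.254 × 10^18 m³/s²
rₚ = 80.61 Gm = 8.061 × 10^10 m
rₐ = 1.327 Tm = 1.327 × 10^12 m
GM = 6.254 × 10^18 m³/s²
a = (rₚ + rₐ)/2 = 7.03805 × 10^11 m
Vis-viva: v² = GM (2/r − 1/a)
vₚ² = 6.254 × 10^18 × (2.48108 × 10^-11 − 1.42085 × 10^-12) = 1.46281 × 10^8 m²/s²
vₚ = 12094.7 m/s ≈ 12.09 km/s
vₐ² = 6.254 × 10^18 × (1.50716 × 10^-12 − 1.42085 × 10^-12) = 539788 m²/s²
vₐ = 734.703 m/s ≈ 734.7 m/s

Final answer: vₚ = 12.09 km/s, vₐ = 734.7 m/s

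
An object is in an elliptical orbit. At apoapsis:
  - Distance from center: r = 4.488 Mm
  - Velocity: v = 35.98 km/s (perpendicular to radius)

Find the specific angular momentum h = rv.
r = 4.488 Mm = 4.488 × 10^6 m
v = 35.98 km/s = 35980 m/s
h = rv = 4.488 × 10^6 × 35980 = 1.61478 × 10^11 m²/s ≈ 1.615 × 10^11 m²/s

Final answer: h = 1.615 × 10^11 m²/s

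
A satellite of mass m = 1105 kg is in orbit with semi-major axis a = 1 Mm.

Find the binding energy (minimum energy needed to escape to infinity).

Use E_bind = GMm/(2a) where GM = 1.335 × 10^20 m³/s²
a = 1 Mm = 1 × 10^6 m
GM = 1.335 × 10^20 m³/s²
m = 1105 kg
GMm = 1.335 × 10^20 × 1105 = 1.47518 × 10^23 m³·kg/s²
2a = 2 × 10^6 m
E_bind = GMm/(2a) = 7.37588 × 10^16 J ≈ 73.76 PJ

Final answer: 73.76 PJ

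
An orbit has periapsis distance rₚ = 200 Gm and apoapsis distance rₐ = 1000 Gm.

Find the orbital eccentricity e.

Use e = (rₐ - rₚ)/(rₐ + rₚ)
rₚ = 200 Gm = 2 × 10^11 m
rₐ = 1000 Gm = 1 × 10^12 m
rₐ − rₚ = 8 × 10^11 m
rₐ + rₚ = 1.2 × 10^12 m
e = (rₐ − rₚ)/(rₐ + rₚ) = 0.666667

Final answer: e = 0.6667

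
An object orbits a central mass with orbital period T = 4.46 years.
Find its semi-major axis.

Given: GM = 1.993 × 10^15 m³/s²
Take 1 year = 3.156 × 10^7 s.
T = 4.46 years = 1.40758 × 10^8 s
GM = 1.993 × 10^15 m³/s²
Kepler's third law: a³ = GM T² / (4π²)
T² = 1.98127 × 10^16 s²
a³ = (1.993 × 10^15) × (1.98127 × 10^16) / (4π²) = 1.00021 × 10^30 m³
a = (a³)^(1/3) = 1.00007 × 10^10 m ≈ 10 Gm

Final answer: 10 Gm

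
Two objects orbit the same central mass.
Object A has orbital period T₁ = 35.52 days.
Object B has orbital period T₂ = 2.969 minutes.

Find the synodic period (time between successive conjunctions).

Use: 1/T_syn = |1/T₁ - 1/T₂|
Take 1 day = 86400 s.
T₁ = 35.52 days = 3.06893 × 10^6 s
T₂ = 2.969 minutes = 178.14 s
1/T₁ = 3.25847 × 10^-7 s⁻¹
1/T₂ = 0.00561356 s⁻¹
|1/T₁ − 1/T₂| = 0.00561324 s⁻¹
T_syn = 1 / |1/T₁ − 1/T₂| = 178.15 s ≈ 2.969 minutes

Final answer: T_syn = 2.969 minutes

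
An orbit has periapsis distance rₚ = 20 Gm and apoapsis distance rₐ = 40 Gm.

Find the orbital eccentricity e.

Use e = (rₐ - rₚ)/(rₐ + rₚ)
rₚ = 20 Gm = 2 × 10^10 m
rₐ = 40 Gm = 4 × 10^10 m
rₐ − rₚ = 2 × 10^10 m
rₐ + rₚ = 6 × 10^10 m
e = (rₐ − rₚ)/(rₐ + rₚ) = 0.333333

Final answer: e = 0.3333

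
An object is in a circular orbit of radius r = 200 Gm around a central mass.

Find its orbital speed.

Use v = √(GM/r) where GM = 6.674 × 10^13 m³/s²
r = 200 Gm = 2 × 10^11 m
GM = 6.674 × 10^13 m³/s²
GM/r = (6.674 × 10^13) / (2 × 10^11) = 333.7 m²/s²
v = √(GM/r) = 18.2675 m/s ≈ 18.27 m/s

Final answer: 18.27 m/s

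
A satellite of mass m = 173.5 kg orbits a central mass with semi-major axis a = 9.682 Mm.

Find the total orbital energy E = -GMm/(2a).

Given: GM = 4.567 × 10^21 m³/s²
a = 9.682 Mm = 9.682 × 10^6 m
GM = 4.567 × 10^21 m³/s²
2a = 1.9364 × 10^7 m
GMm = 4.567 × 10^21 × 173.5 = 7.92375 × 10^23 m³·kg/s²
E = −GMm/(2a) = -4.092 × 10^16 J ≈ -40.92 PJ

Final answer: -40.92 PJ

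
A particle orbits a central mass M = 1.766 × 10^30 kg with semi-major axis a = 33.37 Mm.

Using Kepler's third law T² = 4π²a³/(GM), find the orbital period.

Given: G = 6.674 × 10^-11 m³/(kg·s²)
M = 1.766 × 10^30 kg
GM = G × M = 6.674 × 10^-11 × 1.766 × 10^30 = 1.17863 × 10^20 m³/s²
a = 33.37 Mm = 3.337 × 10^7 m
a³ = 3.71594 × 10^22 m³
T = 2π √(a³/GM) = 2π √((3.71594 × 10^22) / (1.17863 × 10^20)) = 2π × 17.756 s
T = 111.564 s ≈ 1.859 minutes

Final answer: 1.859 minutes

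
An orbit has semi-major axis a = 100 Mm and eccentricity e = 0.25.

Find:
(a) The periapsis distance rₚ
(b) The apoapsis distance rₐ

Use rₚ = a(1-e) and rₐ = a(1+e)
a = 100 Mm = 1 × 10^8 m
e = 0.25:  1 − e = 0.75,  1 + e = 1.25
(a) rₚ = a(1 − e) = 1 × 10^8 m × 0.75 = 7.5 × 10^7 m ≈ 75 Mm
(b) rₐ = a(1 + e) = 1 × 10^8 m × 1.25 = 1.25 × 10^8 m ≈ 125 Mm

Final answer:
(a) rₚ = 75 Mm
(b) rₐ = 125 Mm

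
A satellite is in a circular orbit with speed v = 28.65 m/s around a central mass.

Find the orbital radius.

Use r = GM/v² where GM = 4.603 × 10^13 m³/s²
v = 28.65 m/s
GM = 4.603 × 10^13 m³/s²
v² = 820.822 m²/s²
r = GM/v² = (4.603 × 10^13) / 820.822 = 5.60779 × 10^10 m ≈ 5.608 × 10^10 m

Final answer: 5.608 × 10^10 m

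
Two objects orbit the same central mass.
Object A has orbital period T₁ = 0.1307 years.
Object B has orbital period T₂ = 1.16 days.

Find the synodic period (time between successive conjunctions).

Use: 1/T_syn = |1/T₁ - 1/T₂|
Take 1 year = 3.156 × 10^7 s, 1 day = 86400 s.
T₁ = 0.1307 years = 4.12489 × 10^6 s
T₂ = 1.16 days = 100224 s
1/T₁ = 2.42431 × 10^-7 s⁻¹
1/T₂ = 9.97765 × 10^-6 s⁻¹
|1/T₁ − 1/T₂| = 9.73522 × 10^-6 s⁻¹
T_syn = 1 / |1/T₁ − 1/T₂| = 102720 s ≈ 1.189 days

Final answer: T_syn = 1.189 days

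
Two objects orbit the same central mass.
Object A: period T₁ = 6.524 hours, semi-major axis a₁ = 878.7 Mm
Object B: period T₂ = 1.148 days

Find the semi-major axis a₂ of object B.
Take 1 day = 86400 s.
T₁ = 6.524 hours = 23486.4 s
T₂ = 1.148 days = 99187.2 s
a₁ = 878.7 Mm = 8.787 × 10^8 m
Kepler's third law: (T₂/T₁)² = (a₂/a₁)³  ⇒  a₂ = a₁ (T₂/T₁)^(2/3)
T₂/T₁ = 4.22318
(T₂/T₁)^(2/3) = 2.61272
a₂ = 8.787 × 10^8 m × 2.61272 = 2.2958 × 10^9 m ≈ 2.296 Gm

Final answer: a₂ = 2.296 Gm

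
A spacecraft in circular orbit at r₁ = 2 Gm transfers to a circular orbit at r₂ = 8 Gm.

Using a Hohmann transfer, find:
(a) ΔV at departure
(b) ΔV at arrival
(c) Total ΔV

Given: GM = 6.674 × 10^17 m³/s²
r₁ = 2 Gm = 2 × 10^9 m
r₂ = 8 Gm = 8 × 10^9 m
GM = 6.674 × 10^17 m³/s²
Transfer ellipse: a_t = (r₁ + r₂)/2 = 5 × 10^9 m
Circular speed at r₁: v₁ = √(GM/r₁) = 18267.5 m/s
Transfer speed at r₁ (periapsis): v₁ₜ = √(GM(2/r₁ − 1/a_t)) = 23106.7 m/s
(a) ΔV₁ = v₁ₜ − v₁ = 4839.25 m/s ≈ 4.839 km/s
Circular speed at r₂: v₂ = √(GM/r₂) = 9133.73 m/s
Transfer speed at r₂ (apoapsis): v₂ₜ = √(GM(2/r₂ − 1/a_t)) = 5776.68 m/s
(b) ΔV₂ = v₂ − v₂ₜ = 3357.05 m/s ≈ 3.357 km/s
(c) ΔV_total = ΔV₁ + ΔV₂ = 8196.3 m/s ≈ 8.196 km/s

Final answer:
(a) ΔV₁ = 4.839 km/s
(b) ΔV₂ = 3.357 km/s
(c) ΔV_total = 8.196 km/s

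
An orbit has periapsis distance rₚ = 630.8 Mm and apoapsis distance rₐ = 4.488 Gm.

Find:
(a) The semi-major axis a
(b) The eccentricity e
rₚ = 630.8 Mm = 6.308 × 10^8 m
rₐ = 4.488 Gm = 4.488 × 10^9 m
(a) a = (rₚ + rₐ)/2 = 2.5594 × 10^9 m ≈ 2.559 Gm
(b) e = (rₐ − rₚ)/(rₐ + rₚ) = (3.8572 × 10^9) / (5.1188 × 10^9) = 0.753536

Final answer:
(a) a = 2.559 Gm
(b) e = 0.7535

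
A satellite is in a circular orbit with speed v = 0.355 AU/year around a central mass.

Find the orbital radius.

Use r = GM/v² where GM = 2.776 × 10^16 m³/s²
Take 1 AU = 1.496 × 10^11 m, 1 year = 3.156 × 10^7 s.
v = 0.355 AU/year = 1682.76 m/s
GM = 2.776 × 10^16 m³/s²
v² = 2.83169 × 10^6 m²/s²
r = GM/v² = (2.776 × 10^16) / (2.83169 × 10^6) = 9.80333 × 10^9 m ≈ 0.06553 AU

Final answer: 0.06553 AU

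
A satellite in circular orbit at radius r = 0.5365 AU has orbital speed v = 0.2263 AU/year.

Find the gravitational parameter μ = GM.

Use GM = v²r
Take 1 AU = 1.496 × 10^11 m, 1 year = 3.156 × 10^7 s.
r = 0.5365 AU = 8.02604 × 10^10 m
v = 0.2263 AU/year = 1072.7 m/s
v² = 1.15069 × 10^6 m²/s²
GM = v²r = 1.15069 × 10^6 × 8.02604 × 10^10 = 9.23548 × 10^16 m³/s²
GM ≈ 9.235 × 10^16 m³/s²

Final answer: GM = 9.235 × 10^16 m³/s²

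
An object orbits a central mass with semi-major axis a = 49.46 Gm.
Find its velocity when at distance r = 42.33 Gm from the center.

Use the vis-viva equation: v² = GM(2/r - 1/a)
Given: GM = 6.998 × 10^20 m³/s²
a = 49.46 Gm = 4.946 × 10^10 m
r = 42.33 Gm = 4.233 × 10^10 m
GM = 6.998 × 10^20 m³/s²
2/r − 1/a = 4.72478 × 10^-11 − 2.02184 × 10^-11 = 2.70295 × 10^-11 m⁻¹
v² = GM (2/r − 1/a) = 1.89152 × 10^10 m²/s²
v = 137533 m/s ≈ 137.5 km/s

Final answer: 137.5 km/s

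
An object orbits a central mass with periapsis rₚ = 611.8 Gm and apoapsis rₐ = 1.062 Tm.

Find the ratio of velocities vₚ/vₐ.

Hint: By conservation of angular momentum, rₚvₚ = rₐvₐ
rₚ = 611.8 Gm = 6.118 × 10^11 m
rₐ = 1.062 Tm = 1.062 × 10^12 m
rₚvₚ = rₐvₐ  ⇒  vₚ/vₐ = rₐ/rₚ
vₚ/vₐ = (1.062 × 10^12) / (6.118 × 10^11) = 1.73586

Final answer: vₚ/vₐ = 1.736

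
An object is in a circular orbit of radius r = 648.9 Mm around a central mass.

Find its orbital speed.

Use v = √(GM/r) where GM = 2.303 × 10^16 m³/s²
r = 648.9 Mm = 6.489 × 10^8 m
GM = 2.303 × 10^16 m³/s²
GM/r = (2.303 × 10^16) / (6.489 × 10^8) = 3.54908 × 10^7 m²/s²
v = √(GM/r) = 5957.42 m/s ≈ 5.957 km/s

Final answer: 5.957 km/s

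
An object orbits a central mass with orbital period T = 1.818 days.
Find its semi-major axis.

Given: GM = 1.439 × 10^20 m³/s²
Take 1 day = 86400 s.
T = 1.818 days = 157075 s
GM = 1.439 × 10^20 m³/s²
Kepler's third law: a³ = GM T² / (4π²)
T² = 2.46726 × 10^10 s²
a³ = (1.439 × 10^20) × (2.46726 × 10^10) / (4π²) = 8.99324 × 10^28 m³
a = (a³)^(1/3) = 4.48028 × 10^9 m ≈ 4.48 × 10^9 m

Final answer: 4.48 × 10^9 m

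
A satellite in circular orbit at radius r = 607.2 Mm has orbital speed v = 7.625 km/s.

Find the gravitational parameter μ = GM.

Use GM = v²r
r = 607.2 Mm = 6.072 × 10^8 m
v = 7.625 km/s = 7625 m/s
v² = 5.81406 × 10^7 m²/s²
GM = v²r = 5.81406 × 10^7 × 6.072 × 10^8 = 3.5303 × 10^16 m³/s²
GM ≈ 3.53 × 10^16 m³/s²

Final answer: GM = 3.53 × 10^16 m³/s²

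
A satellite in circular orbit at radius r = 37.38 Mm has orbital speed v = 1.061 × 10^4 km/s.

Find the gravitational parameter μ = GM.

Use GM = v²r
r = 37.38 Mm = 3.738 × 10^7 m
v = 1.061 × 10^4 km/s = 1.061 × 10^7 m/s
v² = 1.12572 × 10^14 m²/s²
GM = v²r = 1.12572 × 10^14 × 3.738 × 10^7 = 4.20795 × 10^21 m³/s²
GM ≈ 4.208 × 10^21 m³/s²

Final answer: GM = 4.208 × 10^21 m³/s²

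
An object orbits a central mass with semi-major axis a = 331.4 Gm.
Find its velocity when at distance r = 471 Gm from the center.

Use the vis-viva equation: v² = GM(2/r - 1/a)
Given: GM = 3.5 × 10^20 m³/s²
a = 331.4 Gm = 3.314 × 10^11 m
r = 471 Gm = 4.71 × 10^11 m
GM = 3.5 × 10^20 m³/s²
2/r − 1/a = 4.24628 × 10^-12 − 3.0175 × 10^-12 = 1.22878 × 10^-12 m⁻¹
v² = GM (2/r − 1/a) = 4.30074 × 10^8 m²/s²
v = 20738.2 m/s ≈ 20.74 km/s

Final answer: 20.74 km/s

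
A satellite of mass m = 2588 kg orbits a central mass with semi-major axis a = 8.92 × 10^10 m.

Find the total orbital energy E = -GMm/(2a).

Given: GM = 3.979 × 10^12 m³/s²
a = 8.92 × 10^10 m
GM = 3.979 × 10^12 m³/s²
2a = 1.784 × 10^11 m
GMm = 3.979 × 10^12 × 2588 = 1.02977 × 10^16 m³·kg/s²
E = −GMm/(2a) = -57722.3 J ≈ -57.72 kJ

Final answer: -57.72 kJ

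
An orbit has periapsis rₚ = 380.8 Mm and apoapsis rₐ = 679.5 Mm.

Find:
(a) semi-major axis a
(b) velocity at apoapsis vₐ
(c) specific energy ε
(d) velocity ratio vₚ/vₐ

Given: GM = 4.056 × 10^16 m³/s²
rₚ = 380.8 Mm = 3.808 × 10^8 m
rₐ = 679.5 Mm = 6.795 × 10^8 m
GM = 4.056 × 10^16 m³/s²
a = (rₚ + rₐ)/2 = 5.3015 × 10^8 m
e = (rₐ − rₚ)/(rₐ + rₚ) = (2.987 × 10^8) / (1.0603 × 10^9) = 0.281713
(a) a = 5.3015 × 10^8 m ≈ 530.1 Mm
(b) vₐ² = GM (2/rₐ − 1/a) = 4.056 × 10^16 × (2.94334 × 10^-9 − 1.88626 × 10^-9) = 4.28752 × 10^7 m²/s²;  vₐ = 6547.92 m/s ≈ 6.548 km/s
(c) 2a = 1.0603 × 10^9 m;  ε = −GM/(2a) = -3.82533 × 10^7 J/kg ≈ -38.25 MJ/kg
(d) vₚ/vₐ = rₐ/rₚ (angular momentum) = (6.795 × 10^8) / (3.808 × 10^8) = 1.7844 ≈ 1.784

Final answer:
(a) semi-major axis a = 530.1 Mm
(b) velocity at apoapsis vₐ = 6.548 km/s
(c) specific energy ε = -38.25 MJ/kg
(d) velocity ratio vₚ/vₐ = 1.784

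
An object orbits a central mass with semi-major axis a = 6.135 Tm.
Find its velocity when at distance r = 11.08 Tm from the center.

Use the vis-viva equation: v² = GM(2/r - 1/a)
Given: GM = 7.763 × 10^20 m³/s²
a = 6.135 Tm = 6.135 × 10^12 m
r = 11.08 Tm = 1.108 × 10^13 m
GM = 7.763 × 10^20 m³/s²
2/r − 1/a = 1.80505 × 10^-13 − 1.62999 × 10^-13 = 1.75062 × 10^-14 m⁻¹
v² = GM (2/r − 1/a) = 1.35901 × 10^7 m²/s²
v = 3686.47 m/s ≈ 3.686 km/s

Final answer: 3.686 km/s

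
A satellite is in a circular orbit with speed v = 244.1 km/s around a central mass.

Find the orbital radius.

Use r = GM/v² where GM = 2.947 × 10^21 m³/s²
v = 244.1 km/s = 244100 m/s
GM = 2.947 × 10^21 m³/s²
v² = 5.95848 × 10^10 m²/s²
r = GM/v² = (2.947 × 10^21) / (5.95848 × 10^10) = 4.94589 × 10^10 m ≈ 49.46 Gm

Final answer: 49.46 Gm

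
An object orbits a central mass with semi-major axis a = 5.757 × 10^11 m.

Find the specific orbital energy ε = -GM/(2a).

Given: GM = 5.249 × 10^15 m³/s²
a = 5.757 × 10^11 m
GM = 5.249 × 10^15 m³/s²
2a = 1.1514 × 10^12 m
ε = −GM/(2a) = -4558.8 J/kg ≈ -4.559 kJ/kg

Final answer: -4.559 kJ/kg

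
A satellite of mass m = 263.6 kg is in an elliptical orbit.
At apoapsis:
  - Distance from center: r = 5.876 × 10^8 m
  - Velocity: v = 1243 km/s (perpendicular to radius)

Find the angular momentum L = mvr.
r = 5.876 × 10^8 m
v = 1243 km/s = 1.243 × 10^6 m/s
vr = 1.243 × 10^6 × 5.876 × 10^8 = 7.30387 × 10^14 m²/s
L = m × vr = 263.6 × 7.30387 × 10^14 = 1.9253 × 10^17 kg·m²/s ≈ 1.925 × 10^17 kg·m²/s

Final answer: L = 1.925 × 10^17 kg·m²/s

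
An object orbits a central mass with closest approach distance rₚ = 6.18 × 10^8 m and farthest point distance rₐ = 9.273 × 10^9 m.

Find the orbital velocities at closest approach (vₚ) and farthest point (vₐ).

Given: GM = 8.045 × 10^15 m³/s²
rₚ = 6.18 × 10^8 m
rₐ = 9.273 × 10^9 m
GM = 8.045 × 10^15 m³/s²
a = (rₚ + rₐ)/2 = 4.9455 × 10^9 m
Vis-viva: v² = GM (2/r − 1/a)
vₚ² = 8.045 × 10^15 × (3.23625 × 10^-9 − 2.02204 × 10^-10) = 2.44089 × 10^7 m²/s²
vₚ = 4940.53 m/s ≈ 4.941 km/s
vₐ² = 8.045 × 10^15 × (2.1568 × 10^-10 − 2.02204 × 10^-10) = 108414 m²/s²
vₐ = 329.262 m/s ≈ 329.3 m/s

Final answer: vₚ = 4.941 km/s, vₐ = 329.3 m/s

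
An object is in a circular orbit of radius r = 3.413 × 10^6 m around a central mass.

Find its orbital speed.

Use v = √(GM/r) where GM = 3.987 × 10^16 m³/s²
r = 3.413 × 10^6 m
GM = 3.987 × 10^16 m³/s²
GM/r = (3.987 × 10^16) / (3.413 × 10^6) = 1.16818 × 10^10 m²/s²
v = √(GM/r) = 108082 m/s ≈ 108.1 km/s

Final answer: 108.1 km/s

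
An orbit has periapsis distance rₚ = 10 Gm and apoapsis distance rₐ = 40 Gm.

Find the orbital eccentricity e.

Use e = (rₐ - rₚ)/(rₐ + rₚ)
rₚ = 10 Gm = 1 × 10^10 m
rₐ = 40 Gm = 4 × 10^10 m
rₐ − rₚ = 3 × 10^10 m
rₐ + rₚ = 5 × 10^10 m
e = (rₐ − rₚ)/(rₐ + rₚ) = 0.6

Final answer: e = 0.6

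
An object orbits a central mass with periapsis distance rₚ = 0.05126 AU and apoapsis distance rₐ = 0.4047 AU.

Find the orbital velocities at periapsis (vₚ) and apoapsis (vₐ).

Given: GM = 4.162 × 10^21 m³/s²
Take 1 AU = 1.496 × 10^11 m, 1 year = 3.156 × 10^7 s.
rₚ = 0.05126 AU = 7.6685 × 10^9 m
rₐ = 0.4047 AU = 6.05431 × 10^10 m
GM = 4.162 × 10^21 m³/s²
a = (rₚ + rₐ)/2 = 3.41058 × 10^10 m
Vis-viva: v² = GM (2/r − 1/a)
vₚ² = 4.162 × 10^21 × (2.60807 × 10^-10 − 2.93205 × 10^-11) = 9.63448 × 10^11 m²/s²
vₚ = 981554 m/s ≈ 981.6 km/s
vₐ² = 4.162 × 10^21 × (3.30343 × 10^-11 − 2.93205 × 10^-11) = 1.54568 × 10^10 m²/s²
vₐ = 124325 m/s ≈ 26.23 AU/year

Final answer: vₚ = 981.6 km/s, vₐ = 26.23 AU/year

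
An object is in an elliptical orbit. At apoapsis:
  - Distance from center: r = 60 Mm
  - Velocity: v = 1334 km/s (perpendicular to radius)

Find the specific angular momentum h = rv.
r = 60 Mm = 6 × 10^7 m
v = 1334 km/s = 1.334 × 10^6 m/s
h = rv = 6 × 10^7 × 1.334 × 10^6 = 8.004 × 10^13 m²/s ≈ 8.004 × 10^13 m²/s

Final answer: h = 8.004 × 10^13 m²/s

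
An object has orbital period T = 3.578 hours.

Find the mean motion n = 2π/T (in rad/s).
T = 3.578 hours = 12880.8 s
n = 2π / 12880.8 s = 0.000487795 rad/s ≈ 0.0004878 rad/s

Final answer: n = 0.0004878 rad/s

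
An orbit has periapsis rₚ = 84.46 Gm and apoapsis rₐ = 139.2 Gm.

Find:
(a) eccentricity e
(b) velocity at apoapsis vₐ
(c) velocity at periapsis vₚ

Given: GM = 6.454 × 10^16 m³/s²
rₚ = 84.46 Gm = 8.446 × 10^10 m
rₐ = 139.2 Gm = 1.392 × 10^11 m
GM = 6.454 × 10^16 m³/s²
a = (rₚ + rₐ)/2 = 1.1183 × 10^11 m
e = (rₐ − rₚ)/(rₐ + rₚ) = (5.474 × 10^10) / (2.2366 × 10^11) = 0.244746
(a) e = 0.244746 ≈ 0.2447
(b) vₐ² = GM (2/rₐ − 1/a) = 6.454 × 10^16 × (1.43678 × 10^-11 − 8.94214 × 10^-12) = 350173 m²/s²;  vₐ = 591.754 m/s ≈ 591.8 m/s
(c) vₚ² = GM (2/rₚ − 1/a) = 6.454 × 10^16 × (2.36798 × 10^-11 − 8.94214 × 10^-12) = 951171 m²/s²;  vₚ = 975.28 m/s ≈ 975.3 m/s

Final answer:
(a) eccentricity e = 0.2447
(b) velocity at apoapsis vₐ = 591.8 m/s
(c) velocity at periapsis vₚ = 975.3 m/s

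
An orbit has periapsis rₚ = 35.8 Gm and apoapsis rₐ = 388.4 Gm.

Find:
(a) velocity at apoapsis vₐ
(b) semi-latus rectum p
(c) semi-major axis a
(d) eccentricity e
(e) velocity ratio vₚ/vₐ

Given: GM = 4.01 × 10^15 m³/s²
rₚ = 35.8 Gm = 3.58 × 10^10 m
rₐ = 388.4 Gm = 3.884 × 10^11 m
GM = 4.01 × 10^15 m³/s²
a = (rₚ + rₐ)/2 = 2.121 × 10^11 m
e = (rₐ − rₚ)/(rₐ + rₚ) = (3.526 × 10^11) / (4.242 × 10^11) = 0.831212
(a) vₐ² = GM (2/rₐ − 1/a) = 4.01 × 10^15 × (5.14933 × 10^-12 − 4.71476 × 10^-12) = 1742.64 m²/s²;  vₐ = 41.7449 m/s ≈ 41.74 m/s
(b) 1 − e² = 0.309087;  p = a(1 − e²) = 2.121 × 10^11 × 0.309087 = 6.55574 × 10^10 m ≈ 65.56 Gm
(c) a = 2.121 × 10^11 m ≈ 212.1 Gm
(d) e = 0.831212 ≈ 0.8312
(e) vₚ/vₐ = rₐ/rₚ (angular momentum) = (3.884 × 10^11) / (3.58 × 10^10) = 10.8492 ≈ 10.85

Final answer:
(a) velocity at apoapsis vₐ = 41.74 m/s
(b) semi-latus rectum p = 65.56 Gm
(c) semi-major axis a = 212.1 Gm
(d) eccentricity e = 0.8312
(e) velocity ratio vₚ/vₐ = 10.85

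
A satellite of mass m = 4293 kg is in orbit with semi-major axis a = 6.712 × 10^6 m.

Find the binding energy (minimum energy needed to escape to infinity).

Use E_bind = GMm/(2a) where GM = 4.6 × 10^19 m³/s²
a = 6.712 × 10^6 m
GM = 4.6 × 10^19 m³/s²
m = 4293 kg
GMm = 4.6 × 10^19 × 4293 = 1.97478 × 10^23 m³·kg/s²
2a = 1.3424 × 10^7 m
E_bind = GMm/(2a) = 1.47108 × 10^16 J ≈ 14.71 PJ

Final answer: 14.71 PJ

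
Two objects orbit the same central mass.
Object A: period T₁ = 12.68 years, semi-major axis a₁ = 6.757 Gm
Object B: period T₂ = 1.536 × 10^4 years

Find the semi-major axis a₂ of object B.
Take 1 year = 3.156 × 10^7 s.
T₁ = 12.68 years = 4.00181 × 10^8 s
T₂ = 1.536 × 10^4 years = 4.84762 × 10^11 s
a₁ = 6.757 Gm = 6.757 × 10^9 m
Kepler's third law: (T₂/T₁)² = (a₂/a₁)³  ⇒  a₂ = a₁ (T₂/T₁)^(2/3)
T₂/T₁ = 1211.36
(T₂/T₁)^(2/3) = 113.636
a₂ = 6.757 × 10^9 m × 113.636 = 7.67836 × 10^11 m ≈ 767.8 Gm

Final answer: a₂ = 767.8 Gm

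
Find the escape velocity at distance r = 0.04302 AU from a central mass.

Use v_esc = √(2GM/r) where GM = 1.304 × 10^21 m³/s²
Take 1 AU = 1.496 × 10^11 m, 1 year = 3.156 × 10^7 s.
r = 0.04302 AU = 6.43579 × 10^9 m
GM = 1.304 × 10^21 m³/s²
2GM/r = 2 × (1.304 × 10^21) / (6.43579 × 10^9) = 4.05234 × 10^11 m²/s²
v_esc = √(2GM/r) = 636580 m/s ≈ 134.3 AU/year

Final answer: 134.3 AU/year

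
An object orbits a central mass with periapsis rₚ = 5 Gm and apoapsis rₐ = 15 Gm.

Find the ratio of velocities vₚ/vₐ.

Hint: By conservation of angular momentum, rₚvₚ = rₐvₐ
rₚ = 5 Gm = 5 × 10^9 m
rₐ = 15 Gm = 1.5 × 10^10 m
rₚvₚ = rₐvₐ  ⇒  vₚ/vₐ = rₐ/rₚ
vₚ/vₐ = (1.5 × 10^10) / (5 × 10^9) = 3

Final answer: vₚ/vₐ = 3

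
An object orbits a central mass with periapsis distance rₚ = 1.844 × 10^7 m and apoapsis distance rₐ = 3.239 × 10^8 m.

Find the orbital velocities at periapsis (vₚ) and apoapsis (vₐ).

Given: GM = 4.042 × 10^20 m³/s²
rₚ = 1.844 × 10^7 m
rₐ = 3.239 × 10^8 m
GM = 4.042 × 10^20 m³/s²
a = (rₚ + rₐ)/2 = 1.7117 × 10^8 m
Vis-viva: v² = GM (2/r − 1/a)
vₚ² = 4.042 × 10^20 × (1.0846 × 10^-7 − 5.84215 × 10^-9) = 4.14781 × 10^13 m²/s²
vₚ = 6.44035 × 10^6 m/s ≈ 6440 km/s
vₐ² = 4.042 × 10^20 × (6.17475 × 10^-9 − 5.84215 × 10^-9) = 1.34437 × 10^11 m²/s²
vₐ = 366656 m/s ≈ 366.7 km/s

Final answer: vₚ = 6440 km/s, vₐ = 366.7 km/s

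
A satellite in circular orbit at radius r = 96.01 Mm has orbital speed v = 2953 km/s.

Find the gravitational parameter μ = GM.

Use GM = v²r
r = 96.01 Mm = 9.601 × 10^7 m
v = 2953 km/s = 2.953 × 10^6 m/s
v² = 8.72021 × 10^12 m²/s²
GM = v²r = 8.72021 × 10^12 × 9.601 × 10^7 = 8.37227 × 10^20 m³/s²
GM ≈ 8.372 × 10^20 m³/s²

Final answer: GM = 8.372 × 10^20 m³/s²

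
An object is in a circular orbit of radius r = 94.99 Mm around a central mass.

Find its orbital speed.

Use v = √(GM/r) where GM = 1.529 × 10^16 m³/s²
r = 94.99 Mm = 9.499 × 10^7 m
GM = 1.529 × 10^16 m³/s²
GM/r = (1.529 × 10^16) / (9.499 × 10^7) = 1.60964 × 10^8 m²/s²
v = √(GM/r) = 12687.2 m/s ≈ 12.69 km/s

Final answer: 12.69 km/s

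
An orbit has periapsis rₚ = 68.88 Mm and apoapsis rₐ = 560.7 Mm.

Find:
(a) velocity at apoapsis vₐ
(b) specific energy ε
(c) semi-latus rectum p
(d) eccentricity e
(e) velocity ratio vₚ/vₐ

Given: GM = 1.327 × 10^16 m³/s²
rₚ = 68.88 Mm = 6.888 × 10^7 m
rₐ = 560.7 Mm = 5.607 × 10^8 m
GM = 1.327 × 10^16 m³/s²
a = (rₚ + rₐ)/2 = 3.1479 × 10^8 m
e = (rₐ − rₚ)/(rₐ + rₚ) = (4.9182 × 10^8) / (6.2958 × 10^8) = 0.781187
(a) vₐ² = GM (2/rₐ − 1/a) = 1.327 × 10^16 × (3.56697 × 10^-9 − 3.17672 × 10^-9) = 5.1786 × 10^6 m²/s²;  vₐ = 2275.65 m/s ≈ 2.276 km/s
(b) 2a = 6.2958 × 10^8 m;  ε = −GM/(2a) = -2.10775 × 10^7 J/kg ≈ -21.08 MJ/kg
(c) 1 − e² = 0.389746;  p = a(1 − e²) = 3.1479 × 10^8 × 0.389746 = 1.22688 × 10^8 m ≈ 122.7 Mm
(d) e = 0.781187 ≈ 0.7812
(e) vₚ/vₐ = rₐ/rₚ (angular momentum) = (5.607 × 10^8) / (6.888 × 10^7) = 8.14024 ≈ 8.14

Final answer:
(a) velocity at apoapsis vₐ = 2.276 km/s
(b) specific energy ε = -21.08 MJ/kg
(c) semi-latus rectum p = 122.7 Mm
(d) eccentricity e = 0.7812
(e) velocity ratio vₚ/vₐ = 8.14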